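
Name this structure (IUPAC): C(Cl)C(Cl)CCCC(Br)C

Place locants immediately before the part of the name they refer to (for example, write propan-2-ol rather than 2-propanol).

The longest carbon chain is 7 atoms: the parent is heptane.
Choose the numbering such that the substituent locant set {1,2,6} is lower than {2,6,7} at the first point of difference.
This places a bromo group at C-6; chloro groups at C-1 and C-2.
Prefixes are listed alphabetically: bromo, chloro.
Assembling the pieces gives 6-bromo-1,2-dichloroheptane.

6-bromo-1,2-dichloroheptane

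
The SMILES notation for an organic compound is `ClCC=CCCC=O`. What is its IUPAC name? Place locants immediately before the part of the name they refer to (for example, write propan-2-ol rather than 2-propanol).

The longest chain bearing the –CHO group and the multiple bond is 6 carbons long (hexane).
The highest-priority functional group is an aldehyde (terminal –CHO), so the name ends in -al.
There is one C=C double bond, indicated by the ending -ene.
The numbering direction is chosen so that the aldehyde carbon is C-1 by definition.
With this numbering: the double bond between C-4 and C-5; a chloro group at C-6.
Putting it together: 6-chlorohex-4-enal.

6-chlorohex-4-enal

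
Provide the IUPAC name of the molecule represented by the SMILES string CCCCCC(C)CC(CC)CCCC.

5-ethyl-7-methyldodecane

The longest continuous carbon chain has 12 atoms, so the parent hydride is dodecane.
Number the chain so that the substituent locant set {5,7} is lower than {6,8} at the first point of difference.
That gives an ethyl group at C-5; a methyl group at C-7.
Prefixes are listed alphabetically: ethyl, methyl.
The name is 5-ethyl-7-methyldodecane.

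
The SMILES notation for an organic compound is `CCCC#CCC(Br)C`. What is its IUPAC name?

The longest carbon chain that includes the multiple bond has 8 carbons, so the parent hydride is octane.
A C≡C triple bond in the chain gives the infix -yne-.
The numbering direction is chosen so that the substituent locant set {2} is lower than {7} at the first point of difference.
With this numbering: the triple bond between C-4 and C-5; a bromo group at C-2.
Putting it together: 2-bromooct-4-yne.

2-bromooct-4-yne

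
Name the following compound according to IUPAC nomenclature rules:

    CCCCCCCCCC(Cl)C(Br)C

2-bromo-3-chlorododecane

The longest continuous carbon chain has 12 atoms, so the parent hydride is dodecane.
Choose the numbering such that the substituent locant set {2,3} is lower than {10,11} at the first point of difference.
With this numbering: a bromo group at C-2; a chloro group at C-3.
The substituents are ordered alphabetically, ignoring any di-/tri- multipliers.
The name is 2-bromo-3-chlorododecane.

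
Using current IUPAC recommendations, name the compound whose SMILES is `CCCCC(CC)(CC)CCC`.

4,4-diethyloctane

The longest continuous carbon chain has 8 atoms, so the parent hydride is octane.
Choose the numbering such that the substituent locant set {4,4} is lower than {5,5} at the first point of difference.
That gives two ethyl groups at C-4.
Assembling the pieces gives 4,4-diethyloctane.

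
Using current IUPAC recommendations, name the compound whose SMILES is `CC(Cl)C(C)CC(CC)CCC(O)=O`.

The longest chain bearing the –COOH group is 8 carbons long (octane).
A carboxylic acid (terminal –COOH) is the principal characteristic group, giving the suffix -oic acid.
Number the chain so that the carboxylic acid carbon is C-1 by definition.
With this numbering: a chloro group at C-7; an ethyl group at C-4; a methyl group at C-6.
Substituent prefixes are cited in alphabetical order (multiplying prefixes like di-/tri- are ignored for ordering).
Assembling the pieces gives 7-chloro-4-ethyl-6-methyloctanoic acid.

7-chloro-4-ethyl-6-methyloctanoic acid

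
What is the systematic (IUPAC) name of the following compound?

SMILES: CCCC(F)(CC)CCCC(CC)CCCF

4,8-diethyl-1,8-difluoroundecane

The parent chain contains 11 carbons (undecane).
The numbering direction is chosen so that the substituent locant set {1,4,8,8} is lower than {4,4,8,11} at the first point of difference.
With this numbering: ethyl groups at C-4 and C-8; fluoro groups at C-1 and C-8.
Substituent prefixes are cited in alphabetical order (multiplying prefixes like di-/tri- are ignored for ordering).
Assembling the pieces gives 4,8-diethyl-1,8-difluoroundecane.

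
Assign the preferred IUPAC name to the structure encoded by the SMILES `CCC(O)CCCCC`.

The longest chain bearing the –OH group is 8 carbons long (octane).
The highest-priority functional group is an alcohol (–OH), so the name ends in -ol.
The numbering direction is chosen so that numbering from this end puts the hydroxyl group at C-3 rather than C-6.
With this numbering: the hydroxyl at C-3.
Putting it together: octan-3-ol.

octan-3-ol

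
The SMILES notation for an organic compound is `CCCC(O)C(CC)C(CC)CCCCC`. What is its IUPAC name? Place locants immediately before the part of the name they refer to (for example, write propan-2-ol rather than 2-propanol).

5,6-diethylundecan-4-ol

The longest chain bearing the –OH group is 11 carbons long (undecane).
The highest-priority functional group is an alcohol (–OH), so the name ends in -ol.
Choose the numbering such that numbering from this end puts the hydroxyl group at C-4 rather than C-8.
With this numbering: the hydroxyl at C-4; ethyl groups at C-5 and C-6.
The name is 5,6-diethylundecan-4-ol.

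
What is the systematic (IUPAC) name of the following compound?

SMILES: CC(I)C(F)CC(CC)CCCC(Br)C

The longest carbon chain is 10 atoms: the parent is decane.
The numbering direction is chosen so that the substituent locant set {2,3,5,9} is lower than {2,6,8,9} at the first point of difference.
With this numbering: a bromo group at C-9; an ethyl group at C-5; a fluoro group at C-3; an iodo group at C-2.
Prefixes are listed alphabetically: bromo, ethyl, fluoro, iodo.
The name is 9-bromo-5-ethyl-3-fluoro-2-iododecane.

9-bromo-5-ethyl-3-fluoro-2-iododecane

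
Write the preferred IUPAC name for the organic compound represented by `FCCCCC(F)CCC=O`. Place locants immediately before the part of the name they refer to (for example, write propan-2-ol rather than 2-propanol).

The longest carbon chain that includes the –CHO group has 8 carbons, so the parent hydride is octane.
An aldehyde (terminal –CHO) is the principal characteristic group, giving the suffix -al.
The numbering direction is chosen so that the aldehyde carbon is C-1 by definition.
With this numbering: fluoro groups at C-4 and C-8.
Putting it together: 4,8-difluorooctanal.

4,8-difluorooctanal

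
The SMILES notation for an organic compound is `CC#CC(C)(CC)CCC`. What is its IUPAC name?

4-ethyl-4-methylhept-2-yne

The longest carbon chain that includes the multiple bond has 7 carbons, so the parent hydride is heptane.
The chain contains a C≡C triple bond, so the unsaturation ending is -yne.
The numbering direction is chosen so that numbering from this end puts the triple bond at C-2 rather than C-5.
That gives the triple bond between C-2 and C-3; an ethyl group at C-4; a methyl group at C-4.
Substituent prefixes are cited in alphabetical order (multiplying prefixes like di-/tri- are ignored for ordering).
Putting it together: 4-ethyl-4-methylhept-2-yne.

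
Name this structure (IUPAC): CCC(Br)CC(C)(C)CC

The parent chain contains 7 carbons (heptane).
Choose the numbering such that the substituent locant set {3,3,5} is lower than {3,5,5} at the first point of difference.
That gives a bromo group at C-5; two methyl groups at C-3.
Prefixes are listed alphabetically: bromo, methyl.
Putting it together: 5-bromo-3,3-dimethylheptane.

5-bromo-3,3-dimethylheptane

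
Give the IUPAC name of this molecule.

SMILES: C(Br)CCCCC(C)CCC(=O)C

10-bromo-5-methyldecan-2-one

The longest chain bearing the carbonyl is 10 carbons long (decane).
A ketone (C=O on an internal carbon) is the principal characteristic group, giving the suffix -one.
Choose the numbering such that numbering from this end puts the carbonyl group at C-2 rather than C-9.
That gives the carbonyl at C-2; a bromo group at C-10; a methyl group at C-5.
Substituent prefixes are cited in alphabetical order (multiplying prefixes like di-/tri- are ignored for ordering).
Assembling the pieces gives 10-bromo-5-methyldecan-2-one.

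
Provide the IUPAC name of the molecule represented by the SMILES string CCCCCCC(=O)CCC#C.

undec-1-yn-5-one

The longest carbon chain that includes the carbonyl and the multiple bond has 11 carbons, so the parent hydride is undecane.
The highest-priority functional group is a ketone (C=O on an internal carbon), so the name ends in -one.
The chain contains a C≡C triple bond, so the unsaturation ending is -yne.
Choose the numbering such that numbering from this end puts the carbonyl group at C-5 rather than C-7.
With this numbering: the carbonyl at C-5; the triple bond between C-1 and C-2.
The name is undec-1-yn-5-one.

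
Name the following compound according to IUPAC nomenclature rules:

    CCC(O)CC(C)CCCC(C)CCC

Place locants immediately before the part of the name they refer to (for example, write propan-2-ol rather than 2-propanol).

The longest chain bearing the –OH group is 12 carbons long (dodecane).
The highest-priority functional group is an alcohol (–OH), so the name ends in -ol.
Choose the numbering such that numbering from this end puts the hydroxyl group at C-3 rather than C-10.
This places the hydroxyl at C-3; methyl groups at C-5 and C-9.
Assembling the pieces gives 5,9-dimethyldodecan-3-ol.

5,9-dimethyldodecan-3-ol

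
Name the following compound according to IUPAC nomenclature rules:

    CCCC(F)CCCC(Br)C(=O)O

The longest chain bearing the –COOH group is 9 carbons long (nonane).
The principal characteristic group is a carboxylic acid (terminal –COOH), named with the suffix -oic acid.
The numbering direction is chosen so that the carboxylic acid carbon is C-1 by definition.
That gives a bromo group at C-2; a fluoro group at C-6.
The substituents are ordered alphabetically, ignoring any di-/tri- multipliers.
Assembling the pieces gives 2-bromo-6-fluorononanoic acid.

2-bromo-6-fluorononanoic acid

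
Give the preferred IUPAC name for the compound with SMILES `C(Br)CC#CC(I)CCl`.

The longest chain bearing the multiple bond is 6 carbons long (hexane).
The chain contains a C≡C triple bond, so the unsaturation ending is -yne.
The numbering direction is chosen so that the substituent locant set {1,2,6} is lower than {1,5,6} at the first point of difference.
This places the triple bond between C-3 and C-4; a bromo group at C-6; a chloro group at C-1; an iodo group at C-2.
Substituent prefixes are cited in alphabetical order (multiplying prefixes like di-/tri- are ignored for ordering).
The name is 6-bromo-1-chloro-2-iodohex-3-yne.

6-bromo-1-chloro-2-iodohex-3-yne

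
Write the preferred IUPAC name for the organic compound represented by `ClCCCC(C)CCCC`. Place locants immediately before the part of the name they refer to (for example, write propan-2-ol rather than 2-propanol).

1-chloro-4-methyloctane

The parent chain contains 8 carbons (octane).
Choose the numbering such that the substituent locant set {1,4} is lower than {5,8} at the first point of difference.
This places a chloro group at C-1; a methyl group at C-4.
Substituent prefixes are cited in alphabetical order (multiplying prefixes like di-/tri- are ignored for ordering).
Assembling the pieces gives 1-chloro-4-methyloctane.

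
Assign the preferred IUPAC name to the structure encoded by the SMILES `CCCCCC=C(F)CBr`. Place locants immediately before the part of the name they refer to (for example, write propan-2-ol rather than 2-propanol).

The longest chain bearing the multiple bond is 8 carbons long (octane).
There is one C=C double bond, indicated by the ending -ene.
Choose the numbering such that numbering from this end puts the double bond at C-2 rather than C-6.
That gives the double bond between C-2 and C-3; a bromo group at C-1; a fluoro group at C-2.
Substituent prefixes are cited in alphabetical order (multiplying prefixes like di-/tri- are ignored for ordering).
Assembling the pieces gives 1-bromo-2-fluorooct-2-ene.

1-bromo-2-fluorooct-2-ene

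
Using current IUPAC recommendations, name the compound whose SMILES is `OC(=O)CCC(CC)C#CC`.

The longest carbon chain that includes the –COOH group and the multiple bond has 7 carbons, so the parent hydride is heptane.
The highest-priority functional group is a carboxylic acid (terminal –COOH), so the name ends in -oic acid.
A C≡C triple bond in the chain gives the infix -yne-.
The numbering direction is chosen so that the carboxylic acid carbon is C-1 by definition.
That gives the triple bond between C-5 and C-6; an ethyl group at C-4.
Assembling the pieces gives 4-ethylhept-5-ynoic acid.

4-ethylhept-5-ynoic acid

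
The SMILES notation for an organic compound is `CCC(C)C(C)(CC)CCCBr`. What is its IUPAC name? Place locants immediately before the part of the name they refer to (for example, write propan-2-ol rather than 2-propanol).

The longest continuous carbon chain has 7 atoms, so the parent hydride is heptane.
Choose the numbering such that the substituent locant set {1,4,4,5} is lower than {3,4,4,7} at the first point of difference.
That gives a bromo group at C-1; an ethyl group at C-4; methyl groups at C-4 and C-5.
The substituents are ordered alphabetically, ignoring any di-/tri- multipliers.
Putting it together: 1-bromo-4-ethyl-4,5-dimethylheptane.

1-bromo-4-ethyl-4,5-dimethylheptane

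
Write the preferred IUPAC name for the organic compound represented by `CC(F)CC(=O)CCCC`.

2-fluorooctan-4-one

Counting along the main chain through the carbonyl gives 8 carbons: the parent is octane.
The principal characteristic group is a ketone (C=O on an internal carbon), named with the suffix -one.
Number the chain so that numbering from this end puts the carbonyl group at C-4 rather than C-5.
That gives the carbonyl at C-4; a fluoro group at C-2.
The name is 2-fluorooctan-4-one.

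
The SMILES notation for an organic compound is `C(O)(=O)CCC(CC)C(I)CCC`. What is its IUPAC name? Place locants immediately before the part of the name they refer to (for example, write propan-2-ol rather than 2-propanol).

The longest chain bearing the –COOH group is 8 carbons long (octane).
The highest-priority functional group is a carboxylic acid (terminal –COOH), so the name ends in -oic acid.
The numbering direction is chosen so that the carboxylic acid carbon is C-1 by definition.
With this numbering: an ethyl group at C-4; an iodo group at C-5.
The substituents are ordered alphabetically, ignoring any di-/tri- multipliers.
Putting it together: 4-ethyl-5-iodooctanoic acid.

4-ethyl-5-iodooctanoic acid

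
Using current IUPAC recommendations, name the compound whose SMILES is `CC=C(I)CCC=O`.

4-iodohex-4-enal

The longest carbon chain that includes the –CHO group and the multiple bond has 6 carbons, so the parent hydride is hexane.
The highest-priority functional group is an aldehyde (terminal –CHO), so the name ends in -al.
There is one C=C double bond, indicated by the ending -ene.
The numbering direction is chosen so that the aldehyde carbon is C-1 by definition.
That gives the double bond between C-4 and C-5; an iodo group at C-4.
Putting it together: 4-iodohex-4-enal.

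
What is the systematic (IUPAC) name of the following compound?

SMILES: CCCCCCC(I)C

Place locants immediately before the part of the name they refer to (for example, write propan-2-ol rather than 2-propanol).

The longest continuous carbon chain has 8 atoms, so the parent hydride is octane.
Number the chain so that the substituent locant set {2} is lower than {7} at the first point of difference.
That gives an iodo group at C-2.
Assembling the pieces gives 2-iodooctane.

2-iodooctane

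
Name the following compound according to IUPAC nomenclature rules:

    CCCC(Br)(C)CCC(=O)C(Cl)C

The longest carbon chain that includes the carbonyl has 9 carbons, so the parent hydride is nonane.
The principal characteristic group is a ketone (C=O on an internal carbon), named with the suffix -one.
Number the chain so that numbering from this end puts the carbonyl group at C-3 rather than C-7.
That gives the carbonyl at C-3; a bromo group at C-6; a chloro group at C-2; a methyl group at C-6.
The substituents are ordered alphabetically, ignoring any di-/tri- multipliers.
Putting it together: 6-bromo-2-chloro-6-methylnonan-3-one.

6-bromo-2-chloro-6-methylnonan-3-one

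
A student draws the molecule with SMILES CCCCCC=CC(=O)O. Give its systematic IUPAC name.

Counting along the main chain through the –COOH group and the multiple bond gives 8 carbons: the parent is octane.
A carboxylic acid (terminal –COOH) is the principal characteristic group, giving the suffix -oic acid.
The chain contains a C=C double bond, so the unsaturation ending is -ene.
Choose the numbering such that the carboxylic acid carbon is C-1 by definition.
This places the double bond between C-2 and C-3.
The name is oct-2-enoic acid.

oct-2-enoic acid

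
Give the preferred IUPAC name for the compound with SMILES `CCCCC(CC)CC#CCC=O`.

The longest carbon chain that includes the –CHO group and the multiple bond has 10 carbons, so the parent hydride is decane.
An aldehyde (terminal –CHO) is the principal characteristic group, giving the suffix -al.
There is one C≡C triple bond, indicated by the ending -yne.
The numbering direction is chosen so that the aldehyde carbon is C-1 by definition.
That gives the triple bond between C-3 and C-4; an ethyl group at C-6.
The name is 6-ethyldec-3-ynal.

6-ethyldec-3-ynal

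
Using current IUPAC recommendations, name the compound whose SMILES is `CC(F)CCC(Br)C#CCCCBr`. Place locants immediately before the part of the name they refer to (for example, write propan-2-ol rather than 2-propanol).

The longest chain bearing the multiple bond is 10 carbons long (decane).
A C≡C triple bond in the chain gives the infix -yne-.
Number the chain so that numbering from this end puts the triple bond at C-4 rather than C-6.
This places the triple bond between C-4 and C-5; bromo groups at C-1 and C-6; a fluoro group at C-9.
Substituent prefixes are cited in alphabetical order (multiplying prefixes like di-/tri- are ignored for ordering).
Putting it together: 1,6-dibromo-9-fluorodec-4-yne.

1,6-dibromo-9-fluorodec-4-yne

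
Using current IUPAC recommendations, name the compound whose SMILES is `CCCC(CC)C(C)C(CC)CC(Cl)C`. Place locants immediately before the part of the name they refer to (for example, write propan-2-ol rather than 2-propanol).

The longest carbon chain is 9 atoms: the parent is nonane.
The numbering direction is chosen so that the substituent locant set {2,4,5,6} is lower than {4,5,6,8} at the first point of difference.
That gives a chloro group at C-2; ethyl groups at C-4 and C-6; a methyl group at C-5.
Prefixes are listed alphabetically: chloro, ethyl, methyl.
Putting it together: 2-chloro-4,6-diethyl-5-methylnonane.

2-chloro-4,6-diethyl-5-methylnonane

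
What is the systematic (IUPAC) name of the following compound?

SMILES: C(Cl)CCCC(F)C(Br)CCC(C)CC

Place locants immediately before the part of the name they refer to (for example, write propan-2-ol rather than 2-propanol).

The longest continuous carbon chain has 11 atoms, so the parent hydride is undecane.
Number the chain so that the substituent locant set {1,5,6,9} is lower than {3,6,7,11} at the first point of difference.
That gives a bromo group at C-6; a chloro group at C-1; a fluoro group at C-5; a methyl group at C-9.
The substituents are ordered alphabetically, ignoring any di-/tri- multipliers.
Putting it together: 6-bromo-1-chloro-5-fluoro-9-methylundecane.

6-bromo-1-chloro-5-fluoro-9-methylundecane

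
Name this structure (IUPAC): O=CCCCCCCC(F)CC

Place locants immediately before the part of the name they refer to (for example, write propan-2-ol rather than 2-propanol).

Counting along the main chain through the –CHO group gives 10 carbons: the parent is decane.
The principal characteristic group is an aldehyde (terminal –CHO), named with the suffix -al.
Choose the numbering such that the aldehyde carbon is C-1 by definition.
That gives a fluoro group at C-8.
Putting it together: 8-fluorodecanal.

8-fluorodecanal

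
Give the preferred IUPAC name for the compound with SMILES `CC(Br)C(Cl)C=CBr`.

1,4-dibromo-3-chloropent-1-ene

The longest carbon chain that includes the multiple bond has 5 carbons, so the parent hydride is pentane.
The chain contains a C=C double bond, so the unsaturation ending is -ene.
Number the chain so that numbering from this end puts the double bond at C-1 rather than C-4.
That gives the double bond between C-1 and C-2; bromo groups at C-1 and C-4; a chloro group at C-3.
Substituent prefixes are cited in alphabetical order (multiplying prefixes like di-/tri- are ignored for ordering).
Assembling the pieces gives 1,4-dibromo-3-chloropent-1-ene.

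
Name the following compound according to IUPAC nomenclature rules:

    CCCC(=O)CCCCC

Counting along the main chain through the carbonyl gives 9 carbons: the parent is nonane.
A ketone (C=O on an internal carbon) is the principal characteristic group, giving the suffix -one.
The numbering direction is chosen so that numbering from this end puts the carbonyl group at C-4 rather than C-6.
With this numbering: the carbonyl at C-4.
Putting it together: nonan-4-one.

nonan-4-one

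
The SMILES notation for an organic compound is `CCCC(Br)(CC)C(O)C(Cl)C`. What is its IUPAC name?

4-bromo-2-chloro-4-ethylheptan-3-ol

The longest carbon chain that includes the –OH group has 7 carbons, so the parent hydride is heptane.
An alcohol (–OH) is the principal characteristic group, giving the suffix -ol.
Number the chain so that numbering from this end puts the hydroxyl group at C-3 rather than C-5.
This places the hydroxyl at C-3; a bromo group at C-4; a chloro group at C-2; an ethyl group at C-4.
Substituent prefixes are cited in alphabetical order (multiplying prefixes like di-/tri- are ignored for ordering).
Assembling the pieces gives 4-bromo-2-chloro-4-ethylheptan-3-ol.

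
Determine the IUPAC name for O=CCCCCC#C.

hept-6-ynal

The longest carbon chain that includes the –CHO group and the multiple bond has 7 carbons, so the parent hydride is heptane.
The highest-priority functional group is an aldehyde (terminal –CHO), so the name ends in -al.
There is one C≡C triple bond, indicated by the ending -yne.
The numbering direction is chosen so that the aldehyde carbon is C-1 by definition.
This places the triple bond between C-6 and C-7.
Putting it together: hept-6-ynal.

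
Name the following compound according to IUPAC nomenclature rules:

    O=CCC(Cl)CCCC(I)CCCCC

3-chloro-7-iodododecanal

Counting along the main chain through the –CHO group gives 12 carbons: the parent is dodecane.
The highest-priority functional group is an aldehyde (terminal –CHO), so the name ends in -al.
Choose the numbering such that the aldehyde carbon is C-1 by definition.
With this numbering: a chloro group at C-3; an iodo group at C-7.
The substituents are ordered alphabetically, ignoring any di-/tri- multipliers.
Putting it together: 3-chloro-7-iodododecanal.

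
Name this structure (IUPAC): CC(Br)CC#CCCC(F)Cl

7-bromo-1-chloro-1-fluorooct-4-yne

Counting along the main chain through the multiple bond gives 8 carbons: the parent is octane.
There is one C≡C triple bond, indicated by the ending -yne.
Choose the numbering such that the substituent locant set {1,1,7} is lower than {2,8,8} at the first point of difference.
That gives the triple bond between C-4 and C-5; a bromo group at C-7; a chloro group at C-1; a fluoro group at C-1.
Substituent prefixes are cited in alphabetical order (multiplying prefixes like di-/tri- are ignored for ordering).
Putting it together: 7-bromo-1-chloro-1-fluorooct-4-yne.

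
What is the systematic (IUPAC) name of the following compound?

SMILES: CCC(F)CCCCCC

3-fluorononane

The longest carbon chain is 9 atoms: the parent is nonane.
The numbering direction is chosen so that the substituent locant set {3} is lower than {7} at the first point of difference.
That gives a fluoro group at C-3.
Assembling the pieces gives 3-fluorononane.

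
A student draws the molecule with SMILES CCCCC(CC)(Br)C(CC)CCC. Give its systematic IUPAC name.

5-bromo-4,5-diethylnonane

The parent chain contains 9 carbons (nonane).
The numbering direction is chosen so that the substituent locant set {4,5,5} is lower than {5,5,6} at the first point of difference.
With this numbering: a bromo group at C-5; ethyl groups at C-4 and C-5.
Prefixes are listed alphabetically: bromo, ethyl.
The name is 5-bromo-4,5-diethylnonane.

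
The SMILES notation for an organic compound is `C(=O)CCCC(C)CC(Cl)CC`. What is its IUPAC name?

7-chloro-5-methylnonanal

Counting along the main chain through the –CHO group gives 9 carbons: the parent is nonane.
The principal characteristic group is an aldehyde (terminal –CHO), named with the suffix -al.
The numbering direction is chosen so that the aldehyde carbon is C-1 by definition.
With this numbering: a chloro group at C-7; a methyl group at C-5.
Prefixes are listed alphabetically: chloro, methyl.
Assembling the pieces gives 7-chloro-5-methylnonanal.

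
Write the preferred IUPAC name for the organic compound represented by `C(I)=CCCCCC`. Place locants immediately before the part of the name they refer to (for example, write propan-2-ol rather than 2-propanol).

The longest chain bearing the multiple bond is 7 carbons long (heptane).
A C=C double bond in the chain gives the infix -ene-.
Number the chain so that numbering from this end puts the double bond at C-1 rather than C-6.
That gives the double bond between C-1 and C-2; an iodo group at C-1.
Assembling the pieces gives 1-iodohept-1-ene.

1-iodohept-1-ene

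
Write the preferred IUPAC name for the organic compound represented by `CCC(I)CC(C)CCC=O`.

The longest carbon chain that includes the –CHO group has 8 carbons, so the parent hydride is octane.
An aldehyde (terminal –CHO) is the principal characteristic group, giving the suffix -al.
The numbering direction is chosen so that the aldehyde carbon is C-1 by definition.
This places an iodo group at C-6; a methyl group at C-4.
Substituent prefixes are cited in alphabetical order (multiplying prefixes like di-/tri- are ignored for ordering).
Assembling the pieces gives 6-iodo-4-methyloctanal.

6-iodo-4-methyloctanal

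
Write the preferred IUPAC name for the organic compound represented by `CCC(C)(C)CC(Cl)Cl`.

The longest continuous carbon chain has 5 atoms, so the parent hydride is pentane.
The numbering direction is chosen so that the substituent locant set {1,1,3,3} is lower than {3,3,5,5} at the first point of difference.
With this numbering: two chloro groups at C-1; two methyl groups at C-3.
Substituent prefixes are cited in alphabetical order (multiplying prefixes like di-/tri- are ignored for ordering).
The name is 1,1-dichloro-3,3-dimethylpentane.

1,1-dichloro-3,3-dimethylpentane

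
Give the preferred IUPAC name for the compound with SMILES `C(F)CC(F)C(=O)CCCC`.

1,3-difluorooctan-4-one

The longest carbon chain that includes the carbonyl has 8 carbons, so the parent hydride is octane.
The highest-priority functional group is a ketone (C=O on an internal carbon), so the name ends in -one.
Number the chain so that numbering from this end puts the carbonyl group at C-4 rather than C-5.
That gives the carbonyl at C-4; fluoro groups at C-1 and C-3.
The name is 1,3-difluorooctan-4-one.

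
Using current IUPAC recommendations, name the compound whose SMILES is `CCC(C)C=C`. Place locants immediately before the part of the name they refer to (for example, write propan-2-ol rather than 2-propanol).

The longest carbon chain that includes the multiple bond has 5 carbons, so the parent hydride is pentane.
There is one C=C double bond, indicated by the ending -ene.
Choose the numbering such that numbering from this end puts the double bond at C-1 rather than C-4.
This places the double bond between C-1 and C-2; a methyl group at C-3.
The name is 3-methylpent-1-ene.

3-methylpent-1-ene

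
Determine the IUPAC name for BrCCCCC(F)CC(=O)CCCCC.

12-bromo-8-fluorododecan-6-one

The longest carbon chain that includes the carbonyl has 12 carbons, so the parent hydride is dodecane.
The highest-priority functional group is a ketone (C=O on an internal carbon), so the name ends in -one.
Choose the numbering such that numbering from this end puts the carbonyl group at C-6 rather than C-7.
With this numbering: the carbonyl at C-6; a bromo group at C-12; a fluoro group at C-8.
Substituent prefixes are cited in alphabetical order (multiplying prefixes like di-/tri- are ignored for ordering).
Assembling the pieces gives 12-bromo-8-fluorododecan-6-one.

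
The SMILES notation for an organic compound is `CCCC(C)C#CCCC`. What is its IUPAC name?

Counting along the main chain through the multiple bond gives 9 carbons: the parent is nonane.
A C≡C triple bond in the chain gives the infix -yne-.
The numbering direction is chosen so that numbering from this end puts the triple bond at C-4 rather than C-5.
This places the triple bond between C-4 and C-5; a methyl group at C-6.
The name is 6-methylnon-4-yne.

6-methylnon-4-yne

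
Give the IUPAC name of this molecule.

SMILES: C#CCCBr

4-bromobut-1-yne

Counting along the main chain through the multiple bond gives 4 carbons: the parent is butane.
The chain contains a C≡C triple bond, so the unsaturation ending is -yne.
The numbering direction is chosen so that numbering from this end puts the triple bond at C-1 rather than C-3.
That gives the triple bond between C-1 and C-2; a bromo group at C-4.
The name is 4-bromobut-1-yne.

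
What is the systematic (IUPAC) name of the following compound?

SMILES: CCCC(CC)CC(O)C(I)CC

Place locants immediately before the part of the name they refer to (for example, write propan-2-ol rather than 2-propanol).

The longest carbon chain that includes the –OH group has 9 carbons, so the parent hydride is nonane.
An alcohol (–OH) is the principal characteristic group, giving the suffix -ol.
The numbering direction is chosen so that numbering from this end puts the hydroxyl group at C-4 rather than C-6.
That gives the hydroxyl at C-4; an ethyl group at C-6; an iodo group at C-3.
Substituent prefixes are cited in alphabetical order (multiplying prefixes like di-/tri- are ignored for ordering).
Assembling the pieces gives 6-ethyl-3-iodononan-4-ol.

6-ethyl-3-iodononan-4-ol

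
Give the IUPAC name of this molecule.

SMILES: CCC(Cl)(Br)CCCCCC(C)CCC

3-bromo-3-chloro-9-methyldodecane

The longest carbon chain is 12 atoms: the parent is dodecane.
Number the chain so that the substituent locant set {3,3,9} is lower than {4,10,10} at the first point of difference.
That gives a bromo group at C-3; a chloro group at C-3; a methyl group at C-9.
Substituent prefixes are cited in alphabetical order (multiplying prefixes like di-/tri- are ignored for ordering).
The name is 3-bromo-3-chloro-9-methyldodecane.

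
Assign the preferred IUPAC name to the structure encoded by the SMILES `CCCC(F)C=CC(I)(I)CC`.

Counting along the main chain through the multiple bond gives 9 carbons: the parent is nonane.
The chain contains a C=C double bond, so the unsaturation ending is -ene.
Choose the numbering such that numbering from this end puts the double bond at C-4 rather than C-5.
That gives the double bond between C-4 and C-5; a fluoro group at C-6; two iodo groups at C-3.
The substituents are ordered alphabetically, ignoring any di-/tri- multipliers.
The name is 6-fluoro-3,3-diiodonon-4-ene.

6-fluoro-3,3-diiodonon-4-ene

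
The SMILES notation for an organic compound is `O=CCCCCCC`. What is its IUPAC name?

The longest chain bearing the –CHO group is 7 carbons long (heptane).
An aldehyde (terminal –CHO) is the principal characteristic group, giving the suffix -al.
The numbering direction is chosen so that the aldehyde carbon is C-1 by definition.
Assembling the pieces gives heptanal.

heptanal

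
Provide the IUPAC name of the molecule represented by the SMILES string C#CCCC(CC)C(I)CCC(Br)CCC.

Counting along the main chain through the multiple bond gives 12 carbons: the parent is dodecane.
There is one C≡C triple bond, indicated by the ending -yne.
The numbering direction is chosen so that numbering from this end puts the triple bond at C-1 rather than C-11.
That gives the triple bond between C-1 and C-2; a bromo group at C-9; an ethyl group at C-5; an iodo group at C-6.
Substituent prefixes are cited in alphabetical order (multiplying prefixes like di-/tri- are ignored for ordering).
The name is 9-bromo-5-ethyl-6-iodododec-1-yne.

9-bromo-5-ethyl-6-iodododec-1-yne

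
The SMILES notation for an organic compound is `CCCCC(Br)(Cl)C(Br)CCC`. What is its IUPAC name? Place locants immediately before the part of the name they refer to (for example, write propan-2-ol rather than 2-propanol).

4,5-dibromo-5-chlorononane

The parent chain contains 9 carbons (nonane).
Choose the numbering such that the substituent locant set {4,5,5} is lower than {5,5,6} at the first point of difference.
With this numbering: bromo groups at C-4 and C-5; a chloro group at C-5.
Prefixes are listed alphabetically: bromo, chloro.
Assembling the pieces gives 4,5-dibromo-5-chlorononane.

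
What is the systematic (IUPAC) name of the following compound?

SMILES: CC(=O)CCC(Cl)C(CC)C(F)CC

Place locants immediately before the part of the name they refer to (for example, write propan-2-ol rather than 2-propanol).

5-chloro-6-ethyl-7-fluorononan-2-one

The longest chain bearing the carbonyl is 9 carbons long (nonane).
The highest-priority functional group is a ketone (C=O on an internal carbon), so the name ends in -one.
Choose the numbering such that numbering from this end puts the carbonyl group at C-2 rather than C-8.
This places the carbonyl at C-2; a chloro group at C-5; an ethyl group at C-6; a fluoro group at C-7.
Substituent prefixes are cited in alphabetical order (multiplying prefixes like di-/tri- are ignored for ordering).
Assembling the pieces gives 5-chloro-6-ethyl-7-fluorononan-2-one.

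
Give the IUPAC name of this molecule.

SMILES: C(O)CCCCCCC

octan-1-ol

The longest chain bearing the –OH group is 8 carbons long (octane).
An alcohol (–OH) is the principal characteristic group, giving the suffix -ol.
The numbering direction is chosen so that numbering from this end puts the hydroxyl group at C-1 rather than C-8.
That gives the hydroxyl at C-1.
Putting it together: octan-1-ol.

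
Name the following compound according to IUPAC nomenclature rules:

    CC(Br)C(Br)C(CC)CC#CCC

The longest chain bearing the multiple bond is 9 carbons long (nonane).
The chain contains a C≡C triple bond, so the unsaturation ending is -yne.
Number the chain so that numbering from this end puts the triple bond at C-3 rather than C-6.
This places the triple bond between C-3 and C-4; bromo groups at C-7 and C-8; an ethyl group at C-6.
Substituent prefixes are cited in alphabetical order (multiplying prefixes like di-/tri- are ignored for ordering).
The name is 7,8-dibromo-6-ethylnon-3-yne.

7,8-dibromo-6-ethylnon-3-yne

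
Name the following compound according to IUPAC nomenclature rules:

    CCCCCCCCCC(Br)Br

The longest carbon chain is 10 atoms: the parent is decane.
Choose the numbering such that the substituent locant set {1,1} is lower than {10,10} at the first point of difference.
With this numbering: two bromo groups at C-1.
The name is 1,1-dibromodecane.

1,1-dibromodecane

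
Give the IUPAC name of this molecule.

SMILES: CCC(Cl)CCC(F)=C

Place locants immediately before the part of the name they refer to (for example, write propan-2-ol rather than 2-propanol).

5-chloro-2-fluorohept-1-ene

Counting along the main chain through the multiple bond gives 7 carbons: the parent is heptane.
A C=C double bond in the chain gives the infix -ene-.
Choose the numbering such that numbering from this end puts the double bond at C-1 rather than C-6.
With this numbering: the double bond between C-1 and C-2; a chloro group at C-5; a fluoro group at C-2.
The substituents are ordered alphabetically, ignoring any di-/tri- multipliers.
Putting it together: 5-chloro-2-fluorohept-1-ene.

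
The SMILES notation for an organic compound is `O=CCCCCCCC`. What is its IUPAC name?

The longest carbon chain that includes the –CHO group has 8 carbons, so the parent hydride is octane.
The principal characteristic group is an aldehyde (terminal –CHO), named with the suffix -al.
Number the chain so that the aldehyde carbon is C-1 by definition.
The name is octanal.

octanal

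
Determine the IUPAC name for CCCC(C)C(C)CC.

The parent chain contains 7 carbons (heptane).
The numbering direction is chosen so that the substituent locant set {3,4} is lower than {4,5} at the first point of difference.
This places methyl groups at C-3 and C-4.
Assembling the pieces gives 3,4-dimethylheptane.

3,4-dimethylheptane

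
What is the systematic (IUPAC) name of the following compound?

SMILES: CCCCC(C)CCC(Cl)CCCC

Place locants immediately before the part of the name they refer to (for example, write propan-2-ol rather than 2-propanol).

The longest continuous carbon chain has 12 atoms, so the parent hydride is dodecane.
Number the chain so that the locant sets are identical either way, so the alphabetically earlier chloro substituent takes the lower locant (5 rather than 8).
That gives a chloro group at C-5; a methyl group at C-8.
Substituent prefixes are cited in alphabetical order (multiplying prefixes like di-/tri- are ignored for ordering).
The name is 5-chloro-8-methyldodecane.

5-chloro-8-methyldodecane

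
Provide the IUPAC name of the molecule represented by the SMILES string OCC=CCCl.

The longest chain bearing the –OH group and the multiple bond is 4 carbons long (butane).
The principal characteristic group is an alcohol (–OH), named with the suffix -ol.
There is one C=C double bond, indicated by the ending -ene.
Choose the numbering such that numbering from this end puts the hydroxyl group at C-1 rather than C-4.
That gives the hydroxyl at C-1; the double bond between C-2 and C-3; a chloro group at C-4.
Assembling the pieces gives 4-chlorobut-2-en-1-ol.

4-chlorobut-2-en-1-ol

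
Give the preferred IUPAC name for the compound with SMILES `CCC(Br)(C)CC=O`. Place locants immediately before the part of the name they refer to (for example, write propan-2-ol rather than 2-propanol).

The longest carbon chain that includes the –CHO group has 5 carbons, so the parent hydride is pentane.
The highest-priority functional group is an aldehyde (terminal –CHO), so the name ends in -al.
Choose the numbering such that the aldehyde carbon is C-1 by definition.
That gives a bromo group at C-3; a methyl group at C-3.
Substituent prefixes are cited in alphabetical order (multiplying prefixes like di-/tri- are ignored for ordering).
Putting it together: 3-bromo-3-methylpentanal.

3-bromo-3-methylpentanal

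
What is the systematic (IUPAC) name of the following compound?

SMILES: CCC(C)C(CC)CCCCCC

4-ethyl-3-methyldecane

The parent chain contains 10 carbons (decane).
Number the chain so that the substituent locant set {3,4} is lower than {7,8} at the first point of difference.
With this numbering: an ethyl group at C-4; a methyl group at C-3.
Substituent prefixes are cited in alphabetical order (multiplying prefixes like di-/tri- are ignored for ordering).
Assembling the pieces gives 4-ethyl-3-methyldecane.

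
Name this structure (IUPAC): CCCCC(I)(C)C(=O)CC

Counting along the main chain through the carbonyl gives 8 carbons: the parent is octane.
The principal characteristic group is a ketone (C=O on an internal carbon), named with the suffix -one.
Choose the numbering such that numbering from this end puts the carbonyl group at C-3 rather than C-6.
That gives the carbonyl at C-3; an iodo group at C-4; a methyl group at C-4.
Prefixes are listed alphabetically: iodo, methyl.
Assembling the pieces gives 4-iodo-4-methyloctan-3-one.

4-iodo-4-methyloctan-3-one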